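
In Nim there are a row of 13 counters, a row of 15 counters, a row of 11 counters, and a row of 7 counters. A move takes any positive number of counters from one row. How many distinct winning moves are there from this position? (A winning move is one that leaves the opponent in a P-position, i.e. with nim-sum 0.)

Nim-sum: 13 ^ 15 ^ 11 ^ 7 = 14.
The overall nim-sum is X = 14. A row of size p has a winning move iff p XOR X < p (reduce it to p XOR X).
  13: 13 XOR 14 = 3 < 13 — winning move (to 3).
  15: 15 XOR 14 = 1 < 15 — winning move (to 1).
  11: 11 XOR 14 = 5 < 11 — winning move (to 5).
  7: 7 XOR 14 = 9 ≥ 7 — no move.
That gives 3 winning moves.

3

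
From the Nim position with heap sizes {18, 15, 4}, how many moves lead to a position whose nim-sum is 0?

1

Nim-sum: 18 ^ 15 ^ 4 = 25.
The overall nim-sum is X = 25. A heap of size p has a winning move iff p XOR X < p (reduce it to p XOR X).
  18: 18 XOR 25 = 11 < 18 — winning move (to 11).
  15: 15 XOR 25 = 22 ≥ 15 — no move.
  4: 4 XOR 25 = 29 ≥ 4 — no move.
That gives 1 winning move.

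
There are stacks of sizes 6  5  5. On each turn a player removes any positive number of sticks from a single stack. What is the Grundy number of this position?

Compute the nim-sum pairwise:
6 XOR 5 = 3
3 XOR 5 = 6

6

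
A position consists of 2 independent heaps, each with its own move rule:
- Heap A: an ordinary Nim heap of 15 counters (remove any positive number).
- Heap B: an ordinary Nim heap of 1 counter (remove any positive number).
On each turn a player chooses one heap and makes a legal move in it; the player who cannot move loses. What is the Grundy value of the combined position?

14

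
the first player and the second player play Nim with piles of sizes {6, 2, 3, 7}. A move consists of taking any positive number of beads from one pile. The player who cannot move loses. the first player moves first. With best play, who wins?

In binary:
  110  (6)
  010  (2)
  011  (3)
  111  (7)
  ---
  000  (0)
The nim-sum is 0, so this is a P-position: the player to move is in a losing position under optimal play; the first player is about to move from it and so loses — the second player wins.

the second player wins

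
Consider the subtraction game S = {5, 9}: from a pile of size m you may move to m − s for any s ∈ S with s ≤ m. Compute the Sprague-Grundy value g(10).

2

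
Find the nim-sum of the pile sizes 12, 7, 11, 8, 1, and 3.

10

Compute the nim-sum pairwise:
12 XOR 7 = 11
11 XOR 11 = 0
0 XOR 8 = 8
8 XOR 1 = 9
9 XOR 3 = 10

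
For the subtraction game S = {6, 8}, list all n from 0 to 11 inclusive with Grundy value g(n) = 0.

Grundy values for subtraction set {6, 8}:
g(0) = mex{} = 0
g(1) = mex{} = 0
g(2) = mex{} = 0
g(3) = mex{} = 0
g(4) = mex{} = 0
g(5) = mex{} = 0
g(6) = mex{0} = 1
g(7) = mex{0} = 1
g(8) = mex{0} = 1
g(9) = mex{0} = 1
g(10) = mex{0} = 1
g(11) = mex{0} = 1
The P-positions (g = 0) in 0..11 are 0, 1, 2, 3, 4, 5.

0, 1, 2, 3, 4, 5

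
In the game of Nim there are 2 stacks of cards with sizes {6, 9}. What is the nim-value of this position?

15

Compute the nim-sum pairwise:
6 ⊕ 9 = 15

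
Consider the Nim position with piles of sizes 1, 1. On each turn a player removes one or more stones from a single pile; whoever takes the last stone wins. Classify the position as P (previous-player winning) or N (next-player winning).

Compute the nim-sum pairwise:
1 ^ 1 = 0
The nim-sum is 0, so this is a P-position: the player to move is in a losing position under optimal play.

P-position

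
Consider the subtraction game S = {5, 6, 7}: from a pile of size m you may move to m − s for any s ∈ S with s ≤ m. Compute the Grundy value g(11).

Build the Grundy sequence with g(k) = mex{g(k−s) : s ∈ {5, 6, 7}, s ≤ k}:
g(0) = mex{} = 0
g(1) = mex{} = 0
g(2) = mex{} = 0
g(3) = mex{} = 0
g(4) = mex{} = 0
g(5) = mex{0} = 1
g(6) = mex{0} = 1
g(7) = mex{0} = 1
g(8) = mex{0} = 1
g(9) = mex{0} = 1
g(10) = mex{0,1} = 2
g(11) = mex{0,1} = 2
So g(11) = 2.

2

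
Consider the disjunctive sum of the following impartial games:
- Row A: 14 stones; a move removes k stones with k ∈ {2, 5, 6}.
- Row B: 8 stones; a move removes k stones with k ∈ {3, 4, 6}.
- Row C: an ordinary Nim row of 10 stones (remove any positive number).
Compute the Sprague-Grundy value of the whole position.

9

Grundy values for row A (subtraction set {2, 5, 6}):
k:     0  1  2  3  4  5  6  7  8  9 10 11 12 13 14
g(k):  0  0  1  1  0  2  1  3  0  2  1  0  0  1  1
So g(14) = 1.
Build the Grundy sequence for row B with g(k) = mex{g(k−s) : s ∈ {3, 4, 6}, s ≤ k}:
k:     0  1  2  3  4  5  6  7  8
g(k):  0  0  0  1  1  1  2  2  2
So g(8) = 2.
Row C is a plain Nim row of size 10, so its Grundy value is 10.
By the Sprague-Grundy theorem, the Grundy value of a sum of independent games is the XOR of the component values.
Combined value = 1 XOR 2 XOR 10 = 9.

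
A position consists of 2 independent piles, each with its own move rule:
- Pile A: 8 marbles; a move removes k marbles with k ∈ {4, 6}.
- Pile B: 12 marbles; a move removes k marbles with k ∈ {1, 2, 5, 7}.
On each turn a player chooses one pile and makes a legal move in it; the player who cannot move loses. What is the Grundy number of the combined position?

2

For pile A, compute g(0), g(1), … with moves {4, 6}:
k:     0  1  2  3  4  5  6  7  8
g(k):  0  0  0  0  1  1  1  1  2
So g(8) = 2.
For pile B, compute g(0), g(1), … with moves {1, 2, 5, 7}:
g(0) = mex{} = 0
g(1) = mex{0} = 1
g(2) = mex{0,1} = 2
g(3) = mex{1,2} = 0
g(4) = mex{0,2} = 1
g(5) = mex{0,1} = 2
g(6) = mex{1,2} = 0
g(7) = mex{0,2} = 1
g(8) = mex{0,1} = 2
g(9) = mex{1,2} = 0
g(10) = mex{0,2} = 1
g(11) = mex{0,1} = 2
g(12) = mex{1,2} = 0
So g(12) = 0.
By the Sprague-Grundy theorem, the Grundy value of a sum of independent games is the XOR of the component values.
Combined value = 2 ⊕ 0 = 2.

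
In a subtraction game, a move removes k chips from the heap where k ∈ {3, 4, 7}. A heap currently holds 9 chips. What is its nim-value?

Compute g(0), g(1), … for moves {3, 4, 7}:
k:     0  1  2  3  4  5  6  7  8  9
g(k):  0  0  0  1  1  1  2  2  2  3
So g(9) = 3.

3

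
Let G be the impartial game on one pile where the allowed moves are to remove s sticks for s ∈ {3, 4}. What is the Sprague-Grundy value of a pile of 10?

1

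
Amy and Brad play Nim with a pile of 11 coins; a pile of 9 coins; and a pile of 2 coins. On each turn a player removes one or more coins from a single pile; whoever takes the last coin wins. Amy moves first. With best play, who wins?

Brad wins

Nim-sum: 11 ⊕ 9 ⊕ 2 = 0.
The nim-sum is 0, so this is a P-position: the player to move is in a losing position under optimal play; Amy is about to move from it and so loses — Brad wins.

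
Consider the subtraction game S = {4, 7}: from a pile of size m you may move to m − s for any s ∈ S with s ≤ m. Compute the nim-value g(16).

1

Compute g(0), g(1), … for moves {4, 7}:
k:     0  1  2  3  4  5  6  7  8  9 10 11 12 13 14 15 16
g(k):  0  0  0  0  1  1  1  1  2  2  2  0  0  0  0  1  1
So g(16) = 1.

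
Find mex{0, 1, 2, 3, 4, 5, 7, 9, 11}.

The values 0, 1, 2, 3, 4, 5 are all present; 6 is the first non-negative integer missing from the set.

6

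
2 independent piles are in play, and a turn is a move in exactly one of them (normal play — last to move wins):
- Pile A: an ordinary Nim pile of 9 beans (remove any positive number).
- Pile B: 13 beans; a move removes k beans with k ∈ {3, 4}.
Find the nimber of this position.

Pile A is a plain Nim pile of size 9, so its Grundy value is 9.
Grundy values for pile B (subtraction set {3, 4}):
g(0) = mex{} = 0
g(1) = mex{} = 0
g(2) = mex{} = 0
g(3) = mex{0} = 1
g(4) = mex{0} = 1
g(5) = mex{0} = 1
g(6) = mex{0,1} = 2
g(7) = mex{1} = 0
g(8) = mex{1} = 0
g(9) = mex{1,2} = 0
g(10) = mex{0,2} = 1
g(11) = mex{0} = 1
g(12) = mex{0} = 1
g(13) = mex{0,1} = 2
So g(13) = 2.
By the Sprague-Grundy theorem, the Grundy value of a sum of independent games is the XOR of the component values.
Combined value = 9 XOR 2 = 11.

11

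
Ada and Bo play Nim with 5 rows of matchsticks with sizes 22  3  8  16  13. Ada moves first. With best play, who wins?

Nim-sum: 22 XOR 3 XOR 8 XOR 16 XOR 13 = 0.
The nim-sum is 0, so this is a P-position: the player to move is in a losing position under optimal play; Ada is about to move from it and so loses — Bo wins.

Bo wins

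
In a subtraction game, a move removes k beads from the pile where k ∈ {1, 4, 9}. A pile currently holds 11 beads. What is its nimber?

1

Grundy values for subtraction set {1, 4, 9}:
k:     0  1  2  3  4  5  6  7  8  9 10 11
g(k):  0  1  0  1  2  0  1  0  1  2  0  1
So g(11) = 1.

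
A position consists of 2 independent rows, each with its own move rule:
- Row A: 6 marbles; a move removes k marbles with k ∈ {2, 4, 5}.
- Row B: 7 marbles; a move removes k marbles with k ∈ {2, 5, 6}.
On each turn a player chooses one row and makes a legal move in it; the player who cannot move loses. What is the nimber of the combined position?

For row A, compute g(0), g(1), … with moves {2, 4, 5}:
g(0) = mex{} = 0
g(1) = mex{} = 0
g(2) = mex{0} = 1
g(3) = mex{0} = 1
g(4) = mex{0,1} = 2
g(5) = mex{0,1} = 2
g(6) = mex{0,1,2} = 3
So g(6) = 3.
Grundy values for row B (subtraction set {2, 5, 6}):
g(0) = mex{} = 0
g(1) = mex{} = 0
g(2) = mex{0} = 1
g(3) = mex{0} = 1
g(4) = mex{1} = 0
g(5) = mex{0,1} = 2
g(6) = mex{0} = 1
g(7) = mex{0,1,2} = 3
So g(7) = 3.
By the Sprague-Grundy theorem, the Grundy value of a sum of independent games is the XOR of the component values.
Combined value = 3 ⊕ 3 = 0.

0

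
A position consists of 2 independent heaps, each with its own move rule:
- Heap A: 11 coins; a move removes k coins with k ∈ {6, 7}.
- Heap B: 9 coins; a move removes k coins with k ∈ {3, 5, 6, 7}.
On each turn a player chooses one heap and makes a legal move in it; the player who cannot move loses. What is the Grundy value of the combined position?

2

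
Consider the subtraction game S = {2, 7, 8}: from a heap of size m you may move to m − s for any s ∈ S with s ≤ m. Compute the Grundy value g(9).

2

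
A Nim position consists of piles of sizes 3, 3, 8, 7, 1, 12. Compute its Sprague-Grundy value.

Nim-sum: 3 ^ 3 ^ 8 ^ 7 ^ 1 ^ 12 = 2.

2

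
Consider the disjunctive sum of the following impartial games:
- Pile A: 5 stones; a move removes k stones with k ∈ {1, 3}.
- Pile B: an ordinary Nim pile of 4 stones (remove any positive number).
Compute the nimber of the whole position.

5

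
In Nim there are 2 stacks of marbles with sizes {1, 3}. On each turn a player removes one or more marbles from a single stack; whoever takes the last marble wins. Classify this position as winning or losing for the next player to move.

Winning position

Compute the nim-sum pairwise:
1 XOR 3 = 2
The nim-sum is 2 ≠ 0, so this is an N-position: the player to move can win.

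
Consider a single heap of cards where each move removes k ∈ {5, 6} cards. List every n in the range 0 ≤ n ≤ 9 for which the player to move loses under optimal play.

Grundy values for subtraction set {5, 6}:
k:     0  1  2  3  4  5  6  7  8  9
g(k):  0  0  0  0  0  1  1  1  1  1
The P-positions (g = 0) in 0..9 are 0, 1, 2, 3, 4.

0, 1, 2, 3, 4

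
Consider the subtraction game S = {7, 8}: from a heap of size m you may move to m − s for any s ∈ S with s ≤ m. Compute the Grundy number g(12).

Compute g(0), g(1), … for moves {7, 8}:
g(0) = mex{} = 0
g(1) = mex{} = 0
g(2) = mex{} = 0
g(3) = mex{} = 0
g(4) = mex{} = 0
g(5) = mex{} = 0
g(6) = mex{} = 0
g(7) = mex{0} = 1
g(8) = mex{0} = 1
g(9) = mex{0} = 1
g(10) = mex{0} = 1
g(11) = mex{0} = 1
g(12) = mex{0} = 1
So g(12) = 1.

1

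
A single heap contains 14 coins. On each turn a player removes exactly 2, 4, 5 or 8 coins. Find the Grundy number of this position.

2

Grundy values for subtraction set {2, 4, 5, 8}:
g(0) = mex{} = 0
g(1) = mex{} = 0
g(2) = mex{0} = 1
g(3) = mex{0} = 1
g(4) = mex{0,1} = 2
g(5) = mex{0,1} = 2
g(6) = mex{0,1,2} = 3
g(7) = mex{1,2} = 0
g(8) = mex{0,1,2,3} = 4
g(9) = mex{0,2} = 1
g(10) = mex{1,2,3,4} = 0
g(11) = mex{0,1,3} = 2
g(12) = mex{0,2,4} = 1
g(13) = mex{1,2,4} = 0
g(14) = mex{0,1,3} = 2
So g(14) = 2.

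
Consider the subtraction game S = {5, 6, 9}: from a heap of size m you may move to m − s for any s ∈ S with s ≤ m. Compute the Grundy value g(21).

Grundy values for subtraction set {5, 6, 9}:
k:     0  1  2  3  4  5  6  7  8  9 10 11 12 13 14 15 16 17 18 19 20 21
g(k):  0  0  0  0  0  1  1  1  1  1  2  2  2  2  0  0  0  0  0  1  1  1
So g(21) = 1.

1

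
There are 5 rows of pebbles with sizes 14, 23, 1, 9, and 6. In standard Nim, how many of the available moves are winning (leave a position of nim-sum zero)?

1

Bitwise XOR of the heap sizes:
  01110  (14)
  10111  (23)
  00001  (1)
  01001  (9)
  00110  (6)
  -----
  10111  (23)
The overall nim-sum is X = 23. A row of size p has a winning move iff p XOR X < p (reduce it to p XOR X).
  14: 14 XOR 23 = 25 ≥ 14 — no move.
  23: 23 XOR 23 = 0 < 23 — winning move (to 0).
  1: 1 XOR 23 = 22 ≥ 1 — no move.
  9: 9 XOR 23 = 30 ≥ 9 — no move.
  6: 6 XOR 23 = 17 ≥ 6 — no move.
That gives 1 winning move.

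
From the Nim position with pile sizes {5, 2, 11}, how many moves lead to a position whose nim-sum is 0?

1

Compute the nim-sum pairwise:
5 ⊕ 2 = 7
7 ⊕ 11 = 12
The overall nim-sum is X = 12. A pile of size p has a winning move iff p XOR X < p (reduce it to p XOR X).
  5: 5 XOR 12 = 9 ≥ 5 — no move.
  2: 2 XOR 12 = 14 ≥ 2 — no move.
  11: 11 XOR 12 = 7 < 11 — winning move (to 7).
That gives 1 winning move.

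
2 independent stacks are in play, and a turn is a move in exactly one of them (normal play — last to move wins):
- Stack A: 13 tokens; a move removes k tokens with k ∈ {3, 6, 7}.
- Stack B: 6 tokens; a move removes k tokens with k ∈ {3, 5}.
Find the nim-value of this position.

Build the Grundy sequence for stack A with g(k) = mex{g(k−s) : s ∈ {3, 6, 7}, s ≤ k}:
k:     0  1  2  3  4  5  6  7  8  9 10 11 12 13
g(k):  0  0  0  1  1  1  2  2  2  3  0  0  0  1
So g(13) = 1.
Grundy values for stack B (subtraction set {3, 5}):
g(0) = mex{} = 0
g(1) = mex{} = 0
g(2) = mex{} = 0
g(3) = mex{0} = 1
g(4) = mex{0} = 1
g(5) = mex{0} = 1
g(6) = mex{0,1} = 2
So g(6) = 2.
The value of a disjunctive sum is the nim-sum of the parts.
Combined value = 1 XOR 2 = 3.

3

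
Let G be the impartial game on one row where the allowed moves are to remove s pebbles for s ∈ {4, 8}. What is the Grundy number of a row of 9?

2

Build the Grundy sequence with g(k) = mex{g(k−s) : s ∈ {4, 8}, s ≤ k}:
k:     0  1  2  3  4  5  6  7  8  9
g(k):  0  0  0  0  1  1  1  1  2  2
So g(9) = 2.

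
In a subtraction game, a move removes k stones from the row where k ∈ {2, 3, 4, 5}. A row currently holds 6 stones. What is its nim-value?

Compute g(0), g(1), … for moves {2, 3, 4, 5}:
g(0) = mex{} = 0
g(1) = mex{} = 0
g(2) = mex{0} = 1
g(3) = mex{0} = 1
g(4) = mex{0,1} = 2
g(5) = mex{0,1} = 2
g(6) = mex{0,1,2} = 3
So g(6) = 3.

3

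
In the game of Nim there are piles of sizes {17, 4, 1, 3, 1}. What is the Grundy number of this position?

22

Nim-sum: 17 XOR 4 XOR 1 XOR 3 XOR 1 = 22.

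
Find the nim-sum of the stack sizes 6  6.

0

Write each in binary and XOR column by column:
  110  (6)
  110  (6)
  ---
  000  (0)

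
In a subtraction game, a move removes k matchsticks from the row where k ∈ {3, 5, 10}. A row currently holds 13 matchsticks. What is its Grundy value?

2

Grundy values for subtraction set {3, 5, 10}:
k:     0  1  2  3  4  5  6  7  8  9 10 11 12 13
g(k):  0  0  0  1  1  1  2  2  0  0  3  1  1  2
So g(13) = 2.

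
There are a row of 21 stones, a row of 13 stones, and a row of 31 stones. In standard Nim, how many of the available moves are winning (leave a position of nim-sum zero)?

3

Write each in binary and XOR column by column:
  10101  (21)
  01101  (13)
  11111  (31)
  -----
  00111  (7)
The overall nim-sum is X = 7. A row of size p has a winning move iff p XOR X < p (reduce it to p XOR X).
  21: 21 XOR 7 = 18 < 21 — winning move (to 18).
  13: 13 XOR 7 = 10 < 13 — winning move (to 10).
  31: 31 XOR 7 = 24 < 31 — winning move (to 24).
That gives 3 winning moves.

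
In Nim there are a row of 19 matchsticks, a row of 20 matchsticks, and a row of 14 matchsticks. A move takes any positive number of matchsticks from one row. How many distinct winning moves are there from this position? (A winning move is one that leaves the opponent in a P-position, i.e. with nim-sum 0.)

1

Nim-sum: 19 ^ 20 ^ 14 = 9.
The overall nim-sum is X = 9. A row of size p has a winning move iff p XOR X < p (reduce it to p XOR X).
  19: 19 XOR 9 = 26 ≥ 19 — no move.
  20: 20 XOR 9 = 29 ≥ 20 — no move.
  14: 14 XOR 9 = 7 < 14 — winning move (to 7).
That gives 1 winning move.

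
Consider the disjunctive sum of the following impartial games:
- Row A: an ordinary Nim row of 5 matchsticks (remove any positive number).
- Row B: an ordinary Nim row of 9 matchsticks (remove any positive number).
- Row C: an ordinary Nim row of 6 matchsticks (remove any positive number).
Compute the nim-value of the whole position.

10

Row A is a plain Nim row of size 5, so its Grundy value is 5.
Row B is a plain Nim row of size 9, so its Grundy value is 9.
Row C is a plain Nim row of size 6, so its Grundy value is 6.
By the Sprague-Grundy theorem, the Grundy value of a sum of independent games is the XOR of the component values.
Combined value = 5 ⊕ 9 ⊕ 6 = 10.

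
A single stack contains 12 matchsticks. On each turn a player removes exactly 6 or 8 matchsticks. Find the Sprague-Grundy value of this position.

2

Build the Grundy sequence with g(k) = mex{g(k−s) : s ∈ {6, 8}, s ≤ k}:
g(0) = mex{} = 0
g(1) = mex{} = 0
g(2) = mex{} = 0
g(3) = mex{} = 0
g(4) = mex{} = 0
g(5) = mex{} = 0
g(6) = mex{0} = 1
g(7) = mex{0} = 1
g(8) = mex{0} = 1
g(9) = mex{0} = 1
g(10) = mex{0} = 1
g(11) = mex{0} = 1
g(12) = mex{0,1} = 2
So g(12) = 2.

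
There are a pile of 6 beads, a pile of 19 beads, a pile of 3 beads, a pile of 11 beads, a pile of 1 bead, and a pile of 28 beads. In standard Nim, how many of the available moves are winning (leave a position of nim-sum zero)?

Nim-sum: 6 ^ 19 ^ 3 ^ 11 ^ 1 ^ 28 = 0.
The nim-sum is already 0, so every move leaves a nonzero nim-sum — there are no winning moves.

0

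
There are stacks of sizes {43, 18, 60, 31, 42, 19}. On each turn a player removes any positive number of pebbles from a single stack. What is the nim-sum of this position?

35

Bitwise XOR of the heap sizes:
  101011  (43)
  010010  (18)
  111100  (60)
  011111  (31)
  101010  (42)
  010011  (19)
  ------
  100011  (35)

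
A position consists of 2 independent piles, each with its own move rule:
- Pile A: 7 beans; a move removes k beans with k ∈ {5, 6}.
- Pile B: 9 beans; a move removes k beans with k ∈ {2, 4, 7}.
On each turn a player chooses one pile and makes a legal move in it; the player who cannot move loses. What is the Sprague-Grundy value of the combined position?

1

For pile A, compute g(0), g(1), … with moves {5, 6}:
g(0) = mex{} = 0
g(1) = mex{} = 0
g(2) = mex{} = 0
g(3) = mex{} = 0
g(4) = mex{} = 0
g(5) = mex{0} = 1
g(6) = mex{0} = 1
g(7) = mex{0} = 1
So g(7) = 1.
For pile B, compute g(0), g(1), … with moves {2, 4, 7}:
k:     0  1  2  3  4  5  6  7  8  9
g(k):  0  0  1  1  2  2  0  3  1  0
So g(9) = 0.
By the Sprague-Grundy theorem, the Grundy value of a sum of independent games is the XOR of the component values.
Combined value = 1 ⊕ 0 = 1.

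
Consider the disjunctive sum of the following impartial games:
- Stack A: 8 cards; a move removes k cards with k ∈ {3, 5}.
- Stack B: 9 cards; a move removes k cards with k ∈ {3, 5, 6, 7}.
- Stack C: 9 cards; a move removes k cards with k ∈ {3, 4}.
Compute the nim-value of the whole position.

3

Build the Grundy sequence for stack A with g(k) = mex{g(k−s) : s ∈ {3, 5}, s ≤ k}:
k:     0  1  2  3  4  5  6  7  8
g(k):  0  0  0  1  1  1  2  2  0
So g(8) = 0.
For stack B, compute g(0), g(1), … with moves {3, 5, 6, 7}:
k:     0  1  2  3  4  5  6  7  8  9
g(k):  0  0  0  1  1  1  2  2  2  3
So g(9) = 3.
For stack C, compute g(0), g(1), … with moves {3, 4}:
g(0) = mex{} = 0
g(1) = mex{} = 0
g(2) = mex{} = 0
g(3) = mex{0} = 1
g(4) = mex{0} = 1
g(5) = mex{0} = 1
g(6) = mex{0,1} = 2
g(7) = mex{1} = 0
g(8) = mex{1} = 0
g(9) = mex{1,2} = 0
So g(9) = 0.
By the Sprague-Grundy theorem, the Grundy value of a sum of independent games is the XOR of the component values.
Combined value = 0 ⊕ 3 ⊕ 0 = 3.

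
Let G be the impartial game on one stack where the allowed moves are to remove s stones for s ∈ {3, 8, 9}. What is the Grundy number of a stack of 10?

Grundy values for subtraction set {3, 8, 9}:
g(0) = mex{} = 0
g(1) = mex{} = 0
g(2) = mex{} = 0
g(3) = mex{0} = 1
g(4) = mex{0} = 1
g(5) = mex{0} = 1
g(6) = mex{1} = 0
g(7) = mex{1} = 0
g(8) = mex{0,1} = 2
g(9) = mex{0} = 1
g(10) = mex{0} = 1
So g(10) = 1.

1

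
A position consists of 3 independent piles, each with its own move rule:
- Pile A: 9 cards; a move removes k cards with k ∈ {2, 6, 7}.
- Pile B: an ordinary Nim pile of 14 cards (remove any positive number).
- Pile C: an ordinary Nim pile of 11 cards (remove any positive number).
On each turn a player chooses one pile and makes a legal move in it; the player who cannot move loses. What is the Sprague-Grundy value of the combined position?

Grundy values for pile A (subtraction set {2, 6, 7}):
g(0) = mex{} = 0
g(1) = mex{} = 0
g(2) = mex{0} = 1
g(3) = mex{0} = 1
g(4) = mex{1} = 0
g(5) = mex{1} = 0
g(6) = mex{0} = 1
g(7) = mex{0} = 1
g(8) = mex{0,1} = 2
g(9) = mex{1} = 0
So g(9) = 0.
Pile B is a plain Nim pile of size 14, so its Grundy value is 14.
Pile C is a plain Nim pile of size 11, so its Grundy value is 11.
The value of a disjunctive sum is the nim-sum of the parts.
Combined value = 0 XOR 14 XOR 11 = 5.

5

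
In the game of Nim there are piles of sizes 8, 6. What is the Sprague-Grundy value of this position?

14

Compute the nim-sum pairwise:
8 ⊕ 6 = 14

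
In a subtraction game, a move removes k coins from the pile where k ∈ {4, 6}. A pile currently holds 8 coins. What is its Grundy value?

Build the Grundy sequence with g(k) = mex{g(k−s) : s ∈ {4, 6}, s ≤ k}:
g(0) = mex{} = 0
g(1) = mex{} = 0
g(2) = mex{} = 0
g(3) = mex{} = 0
g(4) = mex{0} = 1
g(5) = mex{0} = 1
g(6) = mex{0} = 1
g(7) = mex{0} = 1
g(8) = mex{0,1} = 2
So g(8) = 2.

2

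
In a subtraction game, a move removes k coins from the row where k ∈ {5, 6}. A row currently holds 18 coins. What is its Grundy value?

Build the Grundy sequence with g(k) = mex{g(k−s) : s ∈ {5, 6}, s ≤ k}:
k:     0  1  2  3  4  5  6  7  8  9 10 11 12 13 14 15 16 17 18
g(k):  0  0  0  0  0  1  1  1  1  1  2  0  0  0  0  0  1  1  1
So g(18) = 1.

1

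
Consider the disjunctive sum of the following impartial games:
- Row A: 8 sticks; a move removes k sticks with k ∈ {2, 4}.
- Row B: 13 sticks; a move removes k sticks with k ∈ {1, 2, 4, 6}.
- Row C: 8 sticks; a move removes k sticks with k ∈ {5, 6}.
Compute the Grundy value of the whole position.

2

For row A, compute g(0), g(1), … with moves {2, 4}:
g(0) = mex{} = 0
g(1) = mex{} = 0
g(2) = mex{0} = 1
g(3) = mex{0} = 1
g(4) = mex{0,1} = 2
g(5) = mex{0,1} = 2
g(6) = mex{1,2} = 0
g(7) = mex{1,2} = 0
g(8) = mex{0,2} = 1
So g(8) = 1.
Build the Grundy sequence for row B with g(k) = mex{g(k−s) : s ∈ {1, 2, 4, 6}, s ≤ k}:
k:     0  1  2  3  4  5  6  7  8  9 10 11 12 13
g(k):  0  1  2  0  1  2  3  4  0  1  2  0  1  2
So g(13) = 2.
Grundy values for row C (subtraction set {5, 6}):
g(0) = mex{} = 0
g(1) = mex{} = 0
g(2) = mex{} = 0
g(3) = mex{} = 0
g(4) = mex{} = 0
g(5) = mex{0} = 1
g(6) = mex{0} = 1
g(7) = mex{0} = 1
g(8) = mex{0} = 1
So g(8) = 1.
The value of a disjunctive sum is the nim-sum of the parts.
Combined value = 1 ⊕ 2 ⊕ 1 = 2.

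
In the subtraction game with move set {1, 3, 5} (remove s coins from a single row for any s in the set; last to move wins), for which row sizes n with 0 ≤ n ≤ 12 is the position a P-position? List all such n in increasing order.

0, 2, 4, 6, 8, 10, 12

Grundy values for subtraction set {1, 3, 5}:
g(0) = mex{} = 0
g(1) = mex{0} = 1
g(2) = mex{1} = 0
g(3) = mex{0} = 1
g(4) = mex{1} = 0
g(5) = mex{0} = 1
g(6) = mex{1} = 0
g(7) = mex{0} = 1
g(8) = mex{1} = 0
g(9) = mex{0} = 1
g(10) = mex{1} = 0
g(11) = mex{0} = 1
g(12) = mex{1} = 0
The P-positions (g = 0) in 0..12 are 0, 2, 4, 6, 8, 10, 12.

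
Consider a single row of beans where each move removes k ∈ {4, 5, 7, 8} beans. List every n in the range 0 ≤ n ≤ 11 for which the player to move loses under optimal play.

0, 1, 2, 3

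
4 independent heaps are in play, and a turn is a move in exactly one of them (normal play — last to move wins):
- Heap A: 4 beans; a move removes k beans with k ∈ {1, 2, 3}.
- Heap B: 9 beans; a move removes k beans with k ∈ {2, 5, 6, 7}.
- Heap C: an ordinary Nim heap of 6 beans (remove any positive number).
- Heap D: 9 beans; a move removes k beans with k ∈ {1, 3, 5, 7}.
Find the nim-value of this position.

For heap A, compute g(0), g(1), … with moves {1, 2, 3}:
k:     0  1  2  3  4
g(k):  0  1  2  3  0
So g(4) = 0.
Build the Grundy sequence for heap B with g(k) = mex{g(k−s) : s ∈ {2, 5, 6, 7}, s ≤ k}:
k:     0  1  2  3  4  5  6  7  8  9
g(k):  0  0  1  1  0  2  1  3  2  2
So g(9) = 2.
Heap C is a plain Nim heap of size 6, so its Grundy value is 6.
Build the Grundy sequence for heap D with g(k) = mex{g(k−s) : s ∈ {1, 3, 5, 7}, s ≤ k}:
k:     0  1  2  3  4  5  6  7  8  9
g(k):  0  1  0  1  0  1  0  1  0  1
So g(9) = 1.
The value of a disjunctive sum is the nim-sum of the parts.
Combined value = 0 XOR 2 XOR 6 XOR 1 = 5.

5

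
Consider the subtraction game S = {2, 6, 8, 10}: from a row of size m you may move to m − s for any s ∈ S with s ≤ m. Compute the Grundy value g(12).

Compute g(0), g(1), … for moves {2, 6, 8, 10}:
g(0) = mex{} = 0
g(1) = mex{} = 0
g(2) = mex{0} = 1
g(3) = mex{0} = 1
g(4) = mex{1} = 0
g(5) = mex{1} = 0
g(6) = mex{0} = 1
g(7) = mex{0} = 1
g(8) = mex{0,1} = 2
g(9) = mex{0,1} = 2
g(10) = mex{0,1,2} = 3
g(11) = mex{0,1,2} = 3
g(12) = mex{0,1,3} = 2
So g(12) = 2.

2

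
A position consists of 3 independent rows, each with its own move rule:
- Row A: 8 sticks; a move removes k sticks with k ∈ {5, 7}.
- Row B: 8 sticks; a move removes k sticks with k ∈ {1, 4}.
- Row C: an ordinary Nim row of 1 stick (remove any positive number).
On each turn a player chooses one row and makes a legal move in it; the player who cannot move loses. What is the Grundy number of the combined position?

1

Grundy values for row A (subtraction set {5, 7}):
k:     0  1  2  3  4  5  6  7  8
g(k):  0  0  0  0  0  1  1  1  1
So g(8) = 1.
For row B, compute g(0), g(1), … with moves {1, 4}:
k:     0  1  2  3  4  5  6  7  8
g(k):  0  1  0  1  2  0  1  0  1
So g(8) = 1.
Row C is a plain Nim row of size 1, so its Grundy value is 1.
By the Sprague-Grundy theorem, the Grundy value of a sum of independent games is the XOR of the component values.
Combined value = 1 ⊕ 1 ⊕ 1 = 1.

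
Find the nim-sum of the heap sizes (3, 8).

Bitwise XOR of the heap sizes:
  0011  (3)
  1000  (8)
  ----
  1011  (11)

11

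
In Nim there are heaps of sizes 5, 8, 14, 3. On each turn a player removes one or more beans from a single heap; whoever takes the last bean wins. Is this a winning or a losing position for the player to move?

Losing position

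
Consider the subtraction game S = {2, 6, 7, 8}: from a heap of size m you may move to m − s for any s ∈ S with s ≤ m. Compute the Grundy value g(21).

1

Build the Grundy sequence with g(k) = mex{g(k−s) : s ∈ {2, 6, 7, 8}, s ≤ k}:
k:     0  1  2  3  4  5  6  7  8  9 10 11 12 13 14 15 16 17 18 19 20 21
g(k):  0  0  1  1  0  0  1  1  2  2  3  3  2  2  0  0  1  1  0  0  1  1
So g(21) = 1.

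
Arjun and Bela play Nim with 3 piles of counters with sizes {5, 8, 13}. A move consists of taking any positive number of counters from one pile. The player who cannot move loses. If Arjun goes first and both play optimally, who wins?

Bela wins

Nim-sum: 5 ⊕ 8 ⊕ 13 = 0.
The nim-sum is 0, so this is a P-position: the player to move is in a losing position under optimal play; Arjun is about to move from it and so loses — Bela wins.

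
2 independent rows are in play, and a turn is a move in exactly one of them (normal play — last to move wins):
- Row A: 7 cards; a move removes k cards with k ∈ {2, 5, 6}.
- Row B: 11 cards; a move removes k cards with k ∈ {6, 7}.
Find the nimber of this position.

2

Grundy values for row A (subtraction set {2, 5, 6}):
g(0) = mex{} = 0
g(1) = mex{} = 0
g(2) = mex{0} = 1
g(3) = mex{0} = 1
g(4) = mex{1} = 0
g(5) = mex{0,1} = 2
g(6) = mex{0} = 1
g(7) = mex{0,1,2} = 3
So g(7) = 3.
Grundy values for row B (subtraction set {6, 7}):
k:     0  1  2  3  4  5  6  7  8  9 10 11
g(k):  0  0  0  0  0  0  1  1  1  1  1  1
So g(11) = 1.
By the Sprague-Grundy theorem, the Grundy value of a sum of independent games is the XOR of the component values.
Combined value = 3 XOR 1 = 2.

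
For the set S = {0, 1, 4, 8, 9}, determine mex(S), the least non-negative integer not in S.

2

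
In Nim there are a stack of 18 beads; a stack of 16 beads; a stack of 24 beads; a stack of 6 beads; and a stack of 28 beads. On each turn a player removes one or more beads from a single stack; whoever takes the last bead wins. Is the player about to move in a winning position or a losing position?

Losing position

Nim-sum: 18 XOR 16 XOR 24 XOR 6 XOR 28 = 0.
The nim-sum is 0, so this is a P-position: the player to move is in a losing position under optimal play.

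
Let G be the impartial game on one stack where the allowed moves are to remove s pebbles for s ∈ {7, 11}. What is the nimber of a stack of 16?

Build the Grundy sequence with g(k) = mex{g(k−s) : s ∈ {7, 11}, s ≤ k}:
k:     0  1  2  3  4  5  6  7  8  9 10 11 12 13 14 15 16
g(k):  0  0  0  0  0  0  0  1  1  1  1  1  1  1  2  2  2
So g(16) = 2.

2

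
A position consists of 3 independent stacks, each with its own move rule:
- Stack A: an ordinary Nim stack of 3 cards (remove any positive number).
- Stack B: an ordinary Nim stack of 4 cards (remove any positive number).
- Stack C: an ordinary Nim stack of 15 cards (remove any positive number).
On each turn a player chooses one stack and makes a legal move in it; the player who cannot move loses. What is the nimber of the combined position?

8

Stack A is a plain Nim stack of size 3, so its Grundy value is 3.
Stack B is a plain Nim stack of size 4, so its Grundy value is 4.
Stack C is a plain Nim stack of size 15, so its Grundy value is 15.
By the Sprague-Grundy theorem, the Grundy value of a sum of independent games is the XOR of the component values.
Combined value = 3 XOR 4 XOR 15 = 8.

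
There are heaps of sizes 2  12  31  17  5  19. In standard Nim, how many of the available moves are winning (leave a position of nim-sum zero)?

3

Bitwise XOR of the heap sizes:
  00010  (2)
  01100  (12)
  11111  (31)
  10001  (17)
  00101  (5)
  10011  (19)
  -----
  10110  (22)
The overall nim-sum is X = 22. A heap of size p has a winning move iff p XOR X < p (reduce it to p XOR X).
  2: 2 XOR 22 = 20 ≥ 2 — no move.
  12: 12 XOR 22 = 26 ≥ 12 — no move.
  31: 31 XOR 22 = 9 < 31 — winning move (to 9).
  17: 17 XOR 22 = 7 < 17 — winning move (to 7).
  5: 5 XOR 22 = 19 ≥ 5 — no move.
  19: 19 XOR 22 = 5 < 19 — winning move (to 5).
That gives 3 winning moves.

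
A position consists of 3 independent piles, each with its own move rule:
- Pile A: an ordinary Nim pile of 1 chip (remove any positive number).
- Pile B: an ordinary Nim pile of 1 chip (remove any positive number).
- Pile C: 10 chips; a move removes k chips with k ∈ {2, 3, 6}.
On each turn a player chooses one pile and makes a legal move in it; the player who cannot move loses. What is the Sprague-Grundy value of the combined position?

Pile A is a plain Nim pile of size 1, so its Grundy value is 1.
Pile B is a plain Nim pile of size 1, so its Grundy value is 1.
Build the Grundy sequence for pile C with g(k) = mex{g(k−s) : s ∈ {2, 3, 6}, s ≤ k}:
g(0) = mex{} = 0
g(1) = mex{} = 0
g(2) = mex{0} = 1
g(3) = mex{0} = 1
g(4) = mex{0,1} = 2
g(5) = mex{1} = 0
g(6) = mex{0,1,2} = 3
g(7) = mex{0,2} = 1
g(8) = mex{0,1,3} = 2
g(9) = mex{1,3} = 0
g(10) = mex{1,2} = 0
So g(10) = 0.
By the Sprague-Grundy theorem, the Grundy value of a sum of independent games is the XOR of the component values.
Combined value = 1 XOR 1 XOR 0 = 0.

0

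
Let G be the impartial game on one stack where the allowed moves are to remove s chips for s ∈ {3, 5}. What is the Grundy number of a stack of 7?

Compute g(0), g(1), … for moves {3, 5}:
k:     0  1  2  3  4  5  6  7
g(k):  0  0  0  1  1  1  2  2
So g(7) = 2.

2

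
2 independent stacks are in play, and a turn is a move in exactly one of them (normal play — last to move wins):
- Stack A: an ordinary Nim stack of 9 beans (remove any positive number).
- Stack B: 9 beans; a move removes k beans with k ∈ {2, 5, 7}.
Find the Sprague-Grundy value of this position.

11

Stack A is a plain Nim stack of size 9, so its Grundy value is 9.
For stack B, compute g(0), g(1), … with moves {2, 5, 7}:
g(0) = mex{} = 0
g(1) = mex{} = 0
g(2) = mex{0} = 1
g(3) = mex{0} = 1
g(4) = mex{1} = 0
g(5) = mex{0,1} = 2
g(6) = mex{0} = 1
g(7) = mex{0,1,2} = 3
g(8) = mex{0,1} = 2
g(9) = mex{0,1,3} = 2
So g(9) = 2.
The value of a disjunctive sum is the nim-sum of the parts.
Combined value = 9 ⊕ 2 = 11.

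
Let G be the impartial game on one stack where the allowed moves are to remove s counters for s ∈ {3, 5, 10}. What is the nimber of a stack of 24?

0

Build the Grundy sequence with g(k) = mex{g(k−s) : s ∈ {3, 5, 10}, s ≤ k}:
k:     0  1  2  3  4  5  6  7  8  9 10 11 12 13 14 15 16 17 18 19 20 21 22 23 24
g(k):  0  0  0  1  1  1  2  2  0  0  3  1  1  2  2  0  0  0  1  1  1  2  2  0  0
So g(24) = 0.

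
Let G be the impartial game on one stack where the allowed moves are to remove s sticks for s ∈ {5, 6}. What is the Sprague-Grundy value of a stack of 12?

0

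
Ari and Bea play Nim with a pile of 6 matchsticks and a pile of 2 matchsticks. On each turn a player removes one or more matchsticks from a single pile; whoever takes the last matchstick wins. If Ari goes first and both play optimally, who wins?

Ari wins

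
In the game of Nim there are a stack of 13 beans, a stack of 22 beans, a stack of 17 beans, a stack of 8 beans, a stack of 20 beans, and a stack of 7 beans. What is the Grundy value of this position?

17

Compute the nim-sum pairwise:
13 ^ 22 = 27
27 ^ 17 = 10
10 ^ 8 = 2
2 ^ 20 = 22
22 ^ 7 = 17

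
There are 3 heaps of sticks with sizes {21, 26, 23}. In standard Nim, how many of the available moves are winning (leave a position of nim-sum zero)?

Compute the nim-sum pairwise:
21 XOR 26 = 15
15 XOR 23 = 24
The overall nim-sum is X = 24. A heap of size p has a winning move iff p XOR X < p (reduce it to p XOR X).
  21: 21 XOR 24 = 13 < 21 — winning move (to 13).
  26: 26 XOR 24 = 2 < 26 — winning move (to 2).
  23: 23 XOR 24 = 15 < 23 — winning move (to 15).
That gives 3 winning moves.

3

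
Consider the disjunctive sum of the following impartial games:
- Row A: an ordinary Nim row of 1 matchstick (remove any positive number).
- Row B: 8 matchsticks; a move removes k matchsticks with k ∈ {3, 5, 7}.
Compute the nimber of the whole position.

3

Row A is a plain Nim row of size 1, so its Grundy value is 1.
For row B, compute g(0), g(1), … with moves {3, 5, 7}:
k:     0  1  2  3  4  5  6  7  8
g(k):  0  0  0  1  1  1  2  2  2
So g(8) = 2.
The value of a disjunctive sum is the nim-sum of the parts.
Combined value = 1 ⊕ 2 = 3.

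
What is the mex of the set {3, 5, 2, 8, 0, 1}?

4

The values 0, 1, 2, 3 are all present; 4 is the first non-negative integer missing from the set.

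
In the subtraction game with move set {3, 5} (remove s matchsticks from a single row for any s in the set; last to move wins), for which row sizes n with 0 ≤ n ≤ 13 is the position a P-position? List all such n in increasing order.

0, 1, 2, 8, 9, 10

Grundy values for subtraction set {3, 5}:
k:     0  1  2  3  4  5  6  7  8  9 10 11 12 13
g(k):  0  0  0  1  1  1  2  2  0  0  0  1  1  1
The P-positions (g = 0) in 0..13 are 0, 1, 2, 8, 9, 10.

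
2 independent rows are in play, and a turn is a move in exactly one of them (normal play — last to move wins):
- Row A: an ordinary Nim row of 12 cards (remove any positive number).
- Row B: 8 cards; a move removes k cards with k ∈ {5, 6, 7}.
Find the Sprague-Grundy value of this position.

13

Row A is a plain Nim row of size 12, so its Grundy value is 12.
Build the Grundy sequence for row B with g(k) = mex{g(k−s) : s ∈ {5, 6, 7}, s ≤ k}:
g(0) = mex{} = 0
g(1) = mex{} = 0
g(2) = mex{} = 0
g(3) = mex{} = 0
g(4) = mex{} = 0
g(5) = mex{0} = 1
g(6) = mex{0} = 1
g(7) = mex{0} = 1
g(8) = mex{0} = 1
So g(8) = 1.
The value of a disjunctive sum is the nim-sum of the parts.
Combined value = 12 ⊕ 1 = 13.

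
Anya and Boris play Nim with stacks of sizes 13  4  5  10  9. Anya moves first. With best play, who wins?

Nim-sum: 13 ^ 4 ^ 5 ^ 10 ^ 9 = 15.
The nim-sum is 15 ≠ 0, so this is an N-position: the player to move can win; Anya has a winning move.

Anya wins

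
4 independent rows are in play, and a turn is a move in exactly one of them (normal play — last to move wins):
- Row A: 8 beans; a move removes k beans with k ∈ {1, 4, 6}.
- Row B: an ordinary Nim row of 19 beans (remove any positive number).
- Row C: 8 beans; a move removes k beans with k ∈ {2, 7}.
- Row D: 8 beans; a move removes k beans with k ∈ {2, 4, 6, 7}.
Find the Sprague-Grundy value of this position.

For row A, compute g(0), g(1), … with moves {1, 4, 6}:
k:     0  1  2  3  4  5  6  7  8
g(k):  0  1  0  1  2  0  1  0  1
So g(8) = 1.
Row B is a plain Nim row of size 19, so its Grundy value is 19.
Build the Grundy sequence for row C with g(k) = mex{g(k−s) : s ∈ {2, 7}, s ≤ k}:
g(0) = mex{} = 0
g(1) = mex{} = 0
g(2) = mex{0} = 1
g(3) = mex{0} = 1
g(4) = mex{1} = 0
g(5) = mex{1} = 0
g(6) = mex{0} = 1
g(7) = mex{0} = 1
g(8) = mex{0,1} = 2
So g(8) = 2.
Build the Grundy sequence for row D with g(k) = mex{g(k−s) : s ∈ {2, 4, 6, 7}, s ≤ k}:
k:     0  1  2  3  4  5  6  7  8
g(k):  0  0  1  1  2  2  3  3  4
So g(8) = 4.
The value of a disjunctive sum is the nim-sum of the parts.
Combined value = 1 ⊕ 19 ⊕ 2 ⊕ 4 = 20.

20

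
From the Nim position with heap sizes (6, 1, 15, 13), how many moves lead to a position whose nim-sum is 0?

Bitwise XOR of the heap sizes:
  0110  (6)
  0001  (1)
  1111  (15)
  1101  (13)
  ----
  0101  (5)
The overall nim-sum is X = 5. A heap of size p has a winning move iff p XOR X < p (reduce it to p XOR X).
  6: 6 XOR 5 = 3 < 6 — winning move (to 3).
  1: 1 XOR 5 = 4 ≥ 1 — no move.
  15: 15 XOR 5 = 10 < 15 — winning move (to 10).
  13: 13 XOR 5 = 8 < 13 — winning move (to 8).
That gives 3 winning moves.

3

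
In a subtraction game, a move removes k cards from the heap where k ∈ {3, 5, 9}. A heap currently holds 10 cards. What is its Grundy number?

Compute g(0), g(1), … for moves {3, 5, 9}:
g(0) = mex{} = 0
g(1) = mex{} = 0
g(2) = mex{} = 0
g(3) = mex{0} = 1
g(4) = mex{0} = 1
g(5) = mex{0} = 1
g(6) = mex{0,1} = 2
g(7) = mex{0,1} = 2
g(8) = mex{1} = 0
g(9) = mex{0,1,2} = 3
g(10) = mex{0,1,2} = 3
So g(10) = 3.

3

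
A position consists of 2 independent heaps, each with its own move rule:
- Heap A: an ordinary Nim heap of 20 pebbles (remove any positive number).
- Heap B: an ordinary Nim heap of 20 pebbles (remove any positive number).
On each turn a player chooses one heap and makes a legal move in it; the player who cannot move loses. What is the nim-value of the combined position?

0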